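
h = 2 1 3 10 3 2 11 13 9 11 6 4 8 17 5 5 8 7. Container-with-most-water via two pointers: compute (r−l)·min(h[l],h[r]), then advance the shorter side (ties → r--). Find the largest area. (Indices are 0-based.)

max area = 104

l=0 r=17: min(2,7)*17=34 best=34 *, l++
l=1 r=17: min(1,7)*16=16 best=34, l++
l=2 r=17: min(3,7)*15=45 best=45 *, l++
l=3 r=17: min(10,7)*14=98 best=98 *, r--
l=3 r=16: min(10,8)*13=104 best=104 *, r--
l=3 r=15: min(10,5)*12=60 best=104, r--
l=3 r=14: min(10,5)*11=55 best=104, r--
l=3 r=13: min(10,17)*10=100 best=104, l++
l=4 r=13: min(3,17)*9=27 best=104, l++
l=5 r=13: min(2,17)*8=16 best=104, l++
l=6 r=13: min(11,17)*7=77 best=104, l++
l=7 r=13: min(13,17)*6=78 best=104, l++
l=8 r=13: min(9,17)*5=45 best=104, l++
l=9 r=13: min(11,17)*4=44 best=104, l++
l=10 r=13: min(6,17)*3=18 best=104, l++
l=11 r=13: min(4,17)*2=8 best=104, l++
l=12 r=13: min(8,17)*1=8 best=104, l++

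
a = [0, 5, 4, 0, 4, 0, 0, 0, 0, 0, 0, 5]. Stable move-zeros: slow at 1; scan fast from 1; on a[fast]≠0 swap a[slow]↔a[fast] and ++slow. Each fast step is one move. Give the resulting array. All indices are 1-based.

[5, 4, 4, 5, 0, 0, 0, 0, 0, 0, 0, 0]

slow=1 fast=1: a[fast]=0, fast++
slow=1 fast=2: a[fast]=5≠0 swap→a[1]=5, slow++,fast++
slow=2 fast=3: a[fast]=4≠0 swap→a[2]=4, slow++,fast++
slow=3 fast=4: a[fast]=0, fast++
slow=3 fast=5: a[fast]=4≠0 swap→a[3]=4, slow++,fast++
slow=4 fast=6: a[fast]=0, fast++
slow=4 fast=7: a[fast]=0, fast++
slow=4 fast=8: a[fast]=0, fast++
slow=4 fast=9: a[fast]=0, fast++
slow=4 fast=10: a[fast]=0, fast++
slow=4 fast=11: a[fast]=0, fast++
slow=4 fast=12: a[fast]=5≠0 swap→a[4]=5, slow++,fast++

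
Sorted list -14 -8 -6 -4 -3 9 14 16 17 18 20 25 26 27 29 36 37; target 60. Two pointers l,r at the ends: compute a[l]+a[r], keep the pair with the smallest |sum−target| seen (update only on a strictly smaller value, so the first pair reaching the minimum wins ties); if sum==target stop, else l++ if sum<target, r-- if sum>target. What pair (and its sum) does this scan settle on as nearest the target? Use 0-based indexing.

pair (25, 36) with sum 61 (|Δ|=1)

[0,16] -14+37=23 d=37 * → l++
[1,16] -8+37=29 d=31 * → l++
[2,16] -6+37=31 d=29 * → l++
[3,16] -4+37=33 d=27 * → l++
[4,16] -3+37=34 d=26 * → l++
[5,16] 9+37=46 d=14 * → l++
[6,16] 14+37=51 d=9 * → l++
[7,16] 16+37=53 d=7 * → l++
[8,16] 17+37=54 d=6 * → l++
[9,16] 18+37=55 d=5 * → l++
[10,16] 20+37=57 d=3 * → l++
[11,16] 25+37=62 d=2 * → r--
[11,15] 25+36=61 d=1 * → r--
[11,14] 25+29=54 d=6 → l++
[12,14] 26+29=55 d=5 → l++
[13,14] 27+29=56 d=4 → l++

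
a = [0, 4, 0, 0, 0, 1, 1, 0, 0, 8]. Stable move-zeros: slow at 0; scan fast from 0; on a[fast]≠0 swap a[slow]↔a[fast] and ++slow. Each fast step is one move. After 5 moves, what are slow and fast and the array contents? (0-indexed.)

(s=0,f=0) a[fast]=0 → fast++
(s=0,f=1) a[fast]=4≠0 swap→a[0]=4 → slow++,fast++
(s=1,f=2) a[fast]=0 → fast++
(s=1,f=3) a[fast]=0 → fast++
(s=1,f=4) a[fast]=0 → fast++

slow=1, fast=5, a=[4, 0, 0, 0, 0, 1, 1, 0, 0, 8]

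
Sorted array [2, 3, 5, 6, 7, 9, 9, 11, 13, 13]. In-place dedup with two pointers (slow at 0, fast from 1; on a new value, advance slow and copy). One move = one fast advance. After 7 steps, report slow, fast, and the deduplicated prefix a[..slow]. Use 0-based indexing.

(s=0,f=1) a[fast]=3≠a[slow]=2 write a[1]=3 → slow++,fast++
(s=1,f=2) a[fast]=5≠a[slow]=3 write a[2]=5 → slow++,fast++
(s=2,f=3) a[fast]=6≠a[slow]=5 write a[3]=6 → slow++,fast++
(s=3,f=4) a[fast]=7≠a[slow]=6 write a[4]=7 → slow++,fast++
(s=4,f=5) a[fast]=9≠a[slow]=7 write a[5]=9 → slow++,fast++
(s=5,f=6) a[fast]=9=a[slow] dup → fast++
(s=5,f=7) a[fast]=11≠a[slow]=9 write a[6]=11 → slow++,fast++

slow=6, fast=8, prefix=[2, 3, 5, 6, 7, 9, 11]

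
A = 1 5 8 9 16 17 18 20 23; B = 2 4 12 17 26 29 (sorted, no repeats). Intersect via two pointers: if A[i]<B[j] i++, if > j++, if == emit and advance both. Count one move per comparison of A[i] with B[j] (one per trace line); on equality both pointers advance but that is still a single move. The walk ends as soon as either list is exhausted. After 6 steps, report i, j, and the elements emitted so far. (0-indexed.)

[i=0,j=0] 1<2 → i++
[i=1,j=0] 5>2 → j++
[i=1,j=1] 5>4 → j++
[i=1,j=2] 5<12 → i++
[i=2,j=2] 8<12 → i++
[i=3,j=2] 9<12 → i++

i=4, j=2, emitted=[]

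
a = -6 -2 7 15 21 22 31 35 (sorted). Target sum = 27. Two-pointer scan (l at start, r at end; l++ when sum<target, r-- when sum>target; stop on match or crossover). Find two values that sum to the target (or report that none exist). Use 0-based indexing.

no pair

l=0 r=7: -6+35=29 >27, r--
l=0 r=6: -6+31=25 <27, l++
l=1 r=6: -2+31=29 >27, r--
l=1 r=5: -2+22=20 <27, l++
l=2 r=5: 7+22=29 >27, r--
l=2 r=4: 7+21=28 >27, r--
l=2 r=3: 7+15=22 <27, l++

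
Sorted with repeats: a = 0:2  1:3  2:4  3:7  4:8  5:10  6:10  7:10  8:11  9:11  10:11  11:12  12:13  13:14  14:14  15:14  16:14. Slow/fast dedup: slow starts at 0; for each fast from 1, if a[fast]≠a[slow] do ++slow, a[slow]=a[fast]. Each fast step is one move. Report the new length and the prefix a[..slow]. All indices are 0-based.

length 10; prefix = [2, 3, 4, 7, 8, 10, 11, 12, 13, 14]

(s=0,f=1) a[fast]=3≠a[slow]=2 write a[1]=3 → slow++,fast++
(s=1,f=2) a[fast]=4≠a[slow]=3 write a[2]=4 → slow++,fast++
(s=2,f=3) a[fast]=7≠a[slow]=4 write a[3]=7 → slow++,fast++
(s=3,f=4) a[fast]=8≠a[slow]=7 write a[4]=8 → slow++,fast++
(s=4,f=5) a[fast]=10≠a[slow]=8 write a[5]=10 → slow++,fast++
(s=5,f=6) a[fast]=10=a[slow] dup → fast++
(s=5,f=7) a[fast]=10=a[slow] dup → fast++
(s=5,f=8) a[fast]=11≠a[slow]=10 write a[6]=11 → slow++,fast++
(s=6,f=9) a[fast]=11=a[slow] dup → fast++
(s=6,f=10) a[fast]=11=a[slow] dup → fast++
(s=6,f=11) a[fast]=12≠a[slow]=11 write a[7]=12 → slow++,fast++
(s=7,f=12) a[fast]=13≠a[slow]=12 write a[8]=13 → slow++,fast++
(s=8,f=13) a[fast]=14≠a[slow]=13 write a[9]=14 → slow++,fast++
(s=9,f=14) a[fast]=14=a[slow] dup → fast++
(s=9,f=15) a[fast]=14=a[slow] dup → fast++
(s=9,f=16) a[fast]=14=a[slow] dup → fast++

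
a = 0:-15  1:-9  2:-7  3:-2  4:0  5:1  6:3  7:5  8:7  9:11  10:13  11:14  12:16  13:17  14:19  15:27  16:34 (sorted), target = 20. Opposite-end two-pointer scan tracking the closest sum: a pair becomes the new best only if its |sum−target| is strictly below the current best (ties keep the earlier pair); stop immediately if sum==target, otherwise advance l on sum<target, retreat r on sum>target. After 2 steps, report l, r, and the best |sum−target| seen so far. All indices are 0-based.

[0,16] -15+34=19 d=1 * → l++
[1,16] -9+34=25 d=5 → r--

l=1, r=15, best |Δ|=1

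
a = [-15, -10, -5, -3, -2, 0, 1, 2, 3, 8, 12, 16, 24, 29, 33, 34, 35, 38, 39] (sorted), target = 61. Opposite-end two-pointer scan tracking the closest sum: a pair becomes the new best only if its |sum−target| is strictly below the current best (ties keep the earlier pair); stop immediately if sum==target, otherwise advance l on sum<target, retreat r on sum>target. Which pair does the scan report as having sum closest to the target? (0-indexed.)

[0,18] -15+39=24 d=37 * → l++
[1,18] -10+39=29 d=32 * → l++
[2,18] -5+39=34 d=27 * → l++
[3,18] -3+39=36 d=25 * → l++
[4,18] -2+39=37 d=24 * → l++
[5,18] 0+39=39 d=22 * → l++
[6,18] 1+39=40 d=21 * → l++
[7,18] 2+39=41 d=20 * → l++
[8,18] 3+39=42 d=19 * → l++
[9,18] 8+39=47 d=14 * → l++
[10,18] 12+39=51 d=10 * → l++
[11,18] 16+39=55 d=6 * → l++
[12,18] 24+39=63 d=2 * → r--
[12,17] 24+38=62 d=1 * → r--
[12,16] 24+35=59 d=2 → l++
[13,16] 29+35=64 d=3 → r--
[13,15] 29+34=63 d=2 → r--
[13,14] 29+33=62 d=1 → r--

pair (24, 38) with sum 62 (|Δ|=1)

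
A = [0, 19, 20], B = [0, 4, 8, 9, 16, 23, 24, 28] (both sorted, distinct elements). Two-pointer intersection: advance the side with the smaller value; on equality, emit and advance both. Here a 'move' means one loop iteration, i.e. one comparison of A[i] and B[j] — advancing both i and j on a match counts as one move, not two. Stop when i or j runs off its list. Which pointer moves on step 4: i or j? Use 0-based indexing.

[i=0,j=0] 0==0 emit → i++,j++
[i=1,j=1] 19>4 → j++
[i=1,j=2] 19>8 → j++
[i=1,j=3] 19>9 → j++

j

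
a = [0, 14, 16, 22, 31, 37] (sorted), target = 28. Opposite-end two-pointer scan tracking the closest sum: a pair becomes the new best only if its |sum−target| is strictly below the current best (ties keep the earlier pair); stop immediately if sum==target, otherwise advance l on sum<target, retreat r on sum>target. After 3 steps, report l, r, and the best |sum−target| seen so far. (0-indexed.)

l=1, r=3, best |Δ|=3

[0,5] 0+37=37 d=9 * → r--
[0,4] 0+31=31 d=3 * → r--
[0,3] 0+22=22 d=6 → l++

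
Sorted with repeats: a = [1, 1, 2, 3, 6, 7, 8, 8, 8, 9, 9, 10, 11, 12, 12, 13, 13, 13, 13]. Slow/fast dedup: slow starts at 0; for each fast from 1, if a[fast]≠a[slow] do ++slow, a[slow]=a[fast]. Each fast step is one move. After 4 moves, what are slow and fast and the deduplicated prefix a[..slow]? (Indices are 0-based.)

(s=0,f=1) a[fast]=1=a[slow] dup → fast++
(s=0,f=2) a[fast]=2≠a[slow]=1 write a[1]=2 → slow++,fast++
(s=1,f=3) a[fast]=3≠a[slow]=2 write a[2]=3 → slow++,fast++
(s=2,f=4) a[fast]=6≠a[slow]=3 write a[3]=6 → slow++,fast++

slow=3, fast=5, prefix=[1, 2, 3, 6]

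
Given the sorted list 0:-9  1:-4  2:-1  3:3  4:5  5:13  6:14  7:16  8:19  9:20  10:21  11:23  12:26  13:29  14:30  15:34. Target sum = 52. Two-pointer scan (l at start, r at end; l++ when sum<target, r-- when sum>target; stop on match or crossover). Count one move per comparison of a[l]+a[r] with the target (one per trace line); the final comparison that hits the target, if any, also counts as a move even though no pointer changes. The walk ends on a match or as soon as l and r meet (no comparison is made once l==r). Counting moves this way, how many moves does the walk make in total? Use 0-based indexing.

l=0 r=15: -9+34=25 <52, l++
l=1 r=15: -4+34=30 <52, l++
l=2 r=15: -1+34=33 <52, l++
l=3 r=15: 3+34=37 <52, l++
l=4 r=15: 5+34=39 <52, l++
l=5 r=15: 13+34=47 <52, l++
l=6 r=15: 14+34=48 <52, l++
l=7 r=15: 16+34=50 <52, l++
l=8 r=15: 19+34=53 >52, r--
l=8 r=14: 19+30=49 <52, l++
l=9 r=14: 20+30=50 <52, l++
l=10 r=14: 21+30=51 <52, l++
l=11 r=14: 23+30=53 >52, r--
l=11 r=13: 23+29=52, found

14 moves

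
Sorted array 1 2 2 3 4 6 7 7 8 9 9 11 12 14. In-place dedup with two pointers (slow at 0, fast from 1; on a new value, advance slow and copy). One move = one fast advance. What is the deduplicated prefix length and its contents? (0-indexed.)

(s=0,f=1) a[fast]=2≠a[slow]=1 write a[1]=2 → slow++,fast++
(s=1,f=2) a[fast]=2=a[slow] dup → fast++
(s=1,f=3) a[fast]=3≠a[slow]=2 write a[2]=3 → slow++,fast++
(s=2,f=4) a[fast]=4≠a[slow]=3 write a[3]=4 → slow++,fast++
(s=3,f=5) a[fast]=6≠a[slow]=4 write a[4]=6 → slow++,fast++
(s=4,f=6) a[fast]=7≠a[slow]=6 write a[5]=7 → slow++,fast++
(s=5,f=7) a[fast]=7=a[slow] dup → fast++
(s=5,f=8) a[fast]=8≠a[slow]=7 write a[6]=8 → slow++,fast++
(s=6,f=9) a[fast]=9≠a[slow]=8 write a[7]=9 → slow++,fast++
(s=7,f=10) a[fast]=9=a[slow] dup → fast++
(s=7,f=11) a[fast]=11≠a[slow]=9 write a[8]=11 → slow++,fast++
(s=8,f=12) a[fast]=12≠a[slow]=11 write a[9]=12 → slow++,fast++
(s=9,f=13) a[fast]=14≠a[slow]=12 write a[10]=14 → slow++,fast++

length 11; prefix = [1, 2, 3, 4, 6, 7, 8, 9, 11, 12, 14]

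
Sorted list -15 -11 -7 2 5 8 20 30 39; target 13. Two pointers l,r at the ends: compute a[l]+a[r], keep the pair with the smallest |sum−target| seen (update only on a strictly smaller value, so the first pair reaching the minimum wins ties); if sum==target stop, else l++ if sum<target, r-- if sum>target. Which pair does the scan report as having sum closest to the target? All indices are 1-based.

[1,9] -15+39=24 d=11 * → r--
[1,8] -15+30=15 d=2 * → r--
[1,7] -15+20=5 d=8 → l++
[2,7] -11+20=9 d=4 → l++
[3,7] -7+20=13 d=0 * → stop

pair (-7, 20) with sum 13 (|Δ|=0)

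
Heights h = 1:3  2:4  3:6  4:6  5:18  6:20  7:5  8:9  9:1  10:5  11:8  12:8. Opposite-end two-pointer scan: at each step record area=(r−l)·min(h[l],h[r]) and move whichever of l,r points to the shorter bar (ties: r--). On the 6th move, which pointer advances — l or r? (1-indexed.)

r

[1,12] min(3,8)*11=33 best=33 * → l++
[2,12] min(4,8)*10=40 best=40 * → l++
[3,12] min(6,8)*9=54 best=54 * → l++
[4,12] min(6,8)*8=48 best=54 → l++
[5,12] min(18,8)*7=56 best=56 * → r--
[5,11] min(18,8)*6=48 best=56 → r--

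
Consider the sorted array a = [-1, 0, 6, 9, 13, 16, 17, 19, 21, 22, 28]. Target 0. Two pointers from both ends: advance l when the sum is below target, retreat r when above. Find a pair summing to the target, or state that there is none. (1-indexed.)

no pair

l=1 r=11: -1+28=27 >0, r--
l=1 r=10: -1+22=21 >0, r--
l=1 r=9: -1+21=20 >0, r--
l=1 r=8: -1+19=18 >0, r--
l=1 r=7: -1+17=16 >0, r--
l=1 r=6: -1+16=15 >0, r--
l=1 r=5: -1+13=12 >0, r--
l=1 r=4: -1+9=8 >0, r--
l=1 r=3: -1+6=5 >0, r--
l=1 r=2: -1+0=-1 <0, l++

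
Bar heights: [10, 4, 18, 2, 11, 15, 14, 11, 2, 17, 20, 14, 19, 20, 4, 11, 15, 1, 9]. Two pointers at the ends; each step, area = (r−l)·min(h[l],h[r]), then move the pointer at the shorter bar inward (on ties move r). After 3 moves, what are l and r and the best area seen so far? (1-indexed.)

l=1 r=19: min(10,9)*18=162 best=162 *, r--
l=1 r=18: min(10,1)*17=17 best=162, r--
l=1 r=17: min(10,15)*16=160 best=162, l++

l=2, r=17, best area=162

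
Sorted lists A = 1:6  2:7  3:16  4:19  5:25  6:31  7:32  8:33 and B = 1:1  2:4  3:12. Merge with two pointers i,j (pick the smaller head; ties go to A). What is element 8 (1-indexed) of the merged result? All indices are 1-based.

merged[8] = 25

[i=1,j=1] A[i]=6>B[j]=1 take 1 → j++
[i=1,j=2] A[i]=6>B[j]=4 take 4 → j++
[i=1,j=3] A[i]=6<=B[j]=12 take 6 → i++
[i=2,j=3] A[i]=7<=B[j]=12 take 7 → i++
[i=3,j=3] A[i]=16>B[j]=12 take 12 → j++
[i=3,j=4] B done, take A[i]=16 → i++
[i=4,j=4] B done, take A[i]=19 → i++
[i=5,j=4] B done, take A[i]=25 → i++
[i=6,j=4] B done, take A[i]=31 → i++
[i=7,j=4] B done, take A[i]=32 → i++
[i=8,j=4] B done, take A[i]=33 → i++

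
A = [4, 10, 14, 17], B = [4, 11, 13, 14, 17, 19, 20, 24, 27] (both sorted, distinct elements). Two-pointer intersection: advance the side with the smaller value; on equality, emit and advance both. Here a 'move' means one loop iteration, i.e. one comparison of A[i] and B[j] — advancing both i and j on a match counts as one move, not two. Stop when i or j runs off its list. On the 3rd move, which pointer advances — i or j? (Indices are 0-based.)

[i=0,j=0] 4==4 emit → i++,j++
[i=1,j=1] 10<11 → i++
[i=2,j=1] 14>11 → j++

j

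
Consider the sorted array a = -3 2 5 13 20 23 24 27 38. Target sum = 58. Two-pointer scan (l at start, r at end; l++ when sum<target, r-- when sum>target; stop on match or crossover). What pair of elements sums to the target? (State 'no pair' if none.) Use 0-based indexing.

[0,8] -3+38=35 <58 → l++
[1,8] 2+38=40 <58 → l++
[2,8] 5+38=43 <58 → l++
[3,8] 13+38=51 <58 → l++
[4,8] 20+38=58 → found

(20, 38)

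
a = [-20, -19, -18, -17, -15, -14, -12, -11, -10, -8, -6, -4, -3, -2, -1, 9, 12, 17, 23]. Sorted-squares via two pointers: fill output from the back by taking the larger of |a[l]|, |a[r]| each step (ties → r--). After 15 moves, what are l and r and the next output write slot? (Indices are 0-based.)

l=11, r=14, next write slot=3

[0,18] |-20|<=|23| out[18]=529 → r--
[0,17] |-20|>|17| out[17]=400 → l++
[1,17] |-19|>|17| out[16]=361 → l++
[2,17] |-18|>|17| out[15]=324 → l++
[3,17] |-17|<=|17| out[14]=289 → r--
[3,16] |-17|>|12| out[13]=289 → l++
[4,16] |-15|>|12| out[12]=225 → l++
[5,16] |-14|>|12| out[11]=196 → l++
[6,16] |-12|<=|12| out[10]=144 → r--
[6,15] |-12|>|9| out[9]=144 → l++
[7,15] |-11|>|9| out[8]=121 → l++
[8,15] |-10|>|9| out[7]=100 → l++
[9,15] |-8|<=|9| out[6]=81 → r--
[9,14] |-8|>|-1| out[5]=64 → l++
[10,14] |-6|>|-1| out[4]=36 → l++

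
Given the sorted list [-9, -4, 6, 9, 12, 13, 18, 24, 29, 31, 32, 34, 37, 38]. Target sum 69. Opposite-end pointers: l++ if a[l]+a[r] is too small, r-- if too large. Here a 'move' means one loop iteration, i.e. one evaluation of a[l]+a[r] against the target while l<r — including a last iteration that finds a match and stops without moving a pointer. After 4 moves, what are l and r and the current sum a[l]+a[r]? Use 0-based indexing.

[0,13] -9+38=29 <69 → l++
[1,13] -4+38=34 <69 → l++
[2,13] 6+38=44 <69 → l++
[3,13] 9+38=47 <69 → l++

l=4, r=13, sum=50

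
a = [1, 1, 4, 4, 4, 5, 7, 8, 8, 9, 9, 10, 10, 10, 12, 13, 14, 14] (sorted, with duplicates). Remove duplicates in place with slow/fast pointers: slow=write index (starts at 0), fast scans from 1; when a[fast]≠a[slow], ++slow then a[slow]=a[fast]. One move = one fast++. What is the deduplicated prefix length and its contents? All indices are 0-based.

slow=0 fast=1: a[fast]=1=a[slow] dup, fast++
slow=0 fast=2: a[fast]=4≠a[slow]=1 write a[1]=4, slow++,fast++
slow=1 fast=3: a[fast]=4=a[slow] dup, fast++
slow=1 fast=4: a[fast]=4=a[slow] dup, fast++
slow=1 fast=5: a[fast]=5≠a[slow]=4 write a[2]=5, slow++,fast++
slow=2 fast=6: a[fast]=7≠a[slow]=5 write a[3]=7, slow++,fast++
slow=3 fast=7: a[fast]=8≠a[slow]=7 write a[4]=8, slow++,fast++
slow=4 fast=8: a[fast]=8=a[slow] dup, fast++
slow=4 fast=9: a[fast]=9≠a[slow]=8 write a[5]=9, slow++,fast++
slow=5 fast=10: a[fast]=9=a[slow] dup, fast++
slow=5 fast=11: a[fast]=10≠a[slow]=9 write a[6]=10, slow++,fast++
slow=6 fast=12: a[fast]=10=a[slow] dup, fast++
slow=6 fast=13: a[fast]=10=a[slow] dup, fast++
slow=6 fast=14: a[fast]=12≠a[slow]=10 write a[7]=12, slow++,fast++
slow=7 fast=15: a[fast]=13≠a[slow]=12 write a[8]=13, slow++,fast++
slow=8 fast=16: a[fast]=14≠a[slow]=13 write a[9]=14, slow++,fast++
slow=9 fast=17: a[fast]=14=a[slow] dup, fast++

length 10; prefix = [1, 4, 5, 7, 8, 9, 10, 12, 13, 14]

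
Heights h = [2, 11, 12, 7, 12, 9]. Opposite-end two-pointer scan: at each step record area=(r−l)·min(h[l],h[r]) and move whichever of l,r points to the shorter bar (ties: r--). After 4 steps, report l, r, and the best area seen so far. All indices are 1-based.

l=1 r=6: min(2,9)*5=10 best=10 *, l++
l=2 r=6: min(11,9)*4=36 best=36 *, r--
l=2 r=5: min(11,12)*3=33 best=36, l++
l=3 r=5: min(12,12)*2=24 best=36, r--

l=3, r=4, best area=36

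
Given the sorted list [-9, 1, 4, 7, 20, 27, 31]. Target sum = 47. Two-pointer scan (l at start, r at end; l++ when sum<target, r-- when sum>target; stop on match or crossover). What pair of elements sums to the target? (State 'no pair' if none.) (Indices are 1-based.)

(20, 27)

l=1 r=7: -9+31=22 <47, l++
l=2 r=7: 1+31=32 <47, l++
l=3 r=7: 4+31=35 <47, l++
l=4 r=7: 7+31=38 <47, l++
l=5 r=7: 20+31=51 >47, r--
l=5 r=6: 20+27=47, found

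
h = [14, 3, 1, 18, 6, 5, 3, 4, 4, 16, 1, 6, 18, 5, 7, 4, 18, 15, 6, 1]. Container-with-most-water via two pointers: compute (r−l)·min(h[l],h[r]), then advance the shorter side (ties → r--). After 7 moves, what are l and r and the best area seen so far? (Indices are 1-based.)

l=4, r=16, best area=238

l=1 r=20: min(14,1)*19=19 best=19 *, r--
l=1 r=19: min(14,6)*18=108 best=108 *, r--
l=1 r=18: min(14,15)*17=238 best=238 *, l++
l=2 r=18: min(3,15)*16=48 best=238, l++
l=3 r=18: min(1,15)*15=15 best=238, l++
l=4 r=18: min(18,15)*14=210 best=238, r--
l=4 r=17: min(18,18)*13=234 best=238, r--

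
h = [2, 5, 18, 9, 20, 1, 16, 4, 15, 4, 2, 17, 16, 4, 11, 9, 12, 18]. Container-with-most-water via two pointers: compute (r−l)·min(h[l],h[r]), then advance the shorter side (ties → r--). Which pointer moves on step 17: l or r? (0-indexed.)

l=0 r=17: min(2,18)*17=34 best=34 *, l++
l=1 r=17: min(5,18)*16=80 best=80 *, l++
l=2 r=17: min(18,18)*15=270 best=270 *, r--
l=2 r=16: min(18,12)*14=168 best=270, r--
l=2 r=15: min(18,9)*13=117 best=270, r--
l=2 r=14: min(18,11)*12=132 best=270, r--
l=2 r=13: min(18,4)*11=44 best=270, r--
l=2 r=12: min(18,16)*10=160 best=270, r--
l=2 r=11: min(18,17)*9=153 best=270, r--
l=2 r=10: min(18,2)*8=16 best=270, r--
l=2 r=9: min(18,4)*7=28 best=270, r--
l=2 r=8: min(18,15)*6=90 best=270, r--
l=2 r=7: min(18,4)*5=20 best=270, r--
l=2 r=6: min(18,16)*4=64 best=270, r--
l=2 r=5: min(18,1)*3=3 best=270, r--
l=2 r=4: min(18,20)*2=36 best=270, l++
l=3 r=4: min(9,20)*1=9 best=270, l++

l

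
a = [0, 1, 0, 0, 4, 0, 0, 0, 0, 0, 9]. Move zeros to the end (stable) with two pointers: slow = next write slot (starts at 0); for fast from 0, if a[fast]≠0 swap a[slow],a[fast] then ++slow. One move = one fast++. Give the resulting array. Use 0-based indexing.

[1, 4, 9, 0, 0, 0, 0, 0, 0, 0, 0]

slow=0 fast=0: a[fast]=0, fast++
slow=0 fast=1: a[fast]=1≠0 swap→a[0]=1, slow++,fast++
slow=1 fast=2: a[fast]=0, fast++
slow=1 fast=3: a[fast]=0, fast++
slow=1 fast=4: a[fast]=4≠0 swap→a[1]=4, slow++,fast++
slow=2 fast=5: a[fast]=0, fast++
slow=2 fast=6: a[fast]=0, fast++
slow=2 fast=7: a[fast]=0, fast++
slow=2 fast=8: a[fast]=0, fast++
slow=2 fast=9: a[fast]=0, fast++
slow=2 fast=10: a[fast]=9≠0 swap→a[2]=9, slow++,fast++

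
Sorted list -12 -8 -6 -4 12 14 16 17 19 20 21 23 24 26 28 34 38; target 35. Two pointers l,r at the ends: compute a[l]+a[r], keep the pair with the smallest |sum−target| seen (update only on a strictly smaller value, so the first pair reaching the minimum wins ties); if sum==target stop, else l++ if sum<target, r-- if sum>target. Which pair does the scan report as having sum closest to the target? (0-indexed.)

pair (12, 23) with sum 35 (|Δ|=0)

[0,16] -12+38=26 d=9 * → l++
[1,16] -8+38=30 d=5 * → l++
[2,16] -6+38=32 d=3 * → l++
[3,16] -4+38=34 d=1 * → l++
[4,16] 12+38=50 d=15 → r--
[4,15] 12+34=46 d=11 → r--
[4,14] 12+28=40 d=5 → r--
[4,13] 12+26=38 d=3 → r--
[4,12] 12+24=36 d=1 → r--
[4,11] 12+23=35 d=0 * → stop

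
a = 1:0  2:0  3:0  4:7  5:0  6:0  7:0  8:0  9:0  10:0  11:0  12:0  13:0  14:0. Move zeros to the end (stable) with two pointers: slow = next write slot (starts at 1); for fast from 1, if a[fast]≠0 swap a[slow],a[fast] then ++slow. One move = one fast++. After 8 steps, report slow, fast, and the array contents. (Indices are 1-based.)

slow=2, fast=9, a=[7, 0, 0, 0, 0, 0, 0, 0, 0, 0, 0, 0, 0, 0]

slow=1 fast=1: a[fast]=0, fast++
slow=1 fast=2: a[fast]=0, fast++
slow=1 fast=3: a[fast]=0, fast++
slow=1 fast=4: a[fast]=7≠0 swap→a[1]=7, slow++,fast++
slow=2 fast=5: a[fast]=0, fast++
slow=2 fast=6: a[fast]=0, fast++
slow=2 fast=7: a[fast]=0, fast++
slow=2 fast=8: a[fast]=0, fast++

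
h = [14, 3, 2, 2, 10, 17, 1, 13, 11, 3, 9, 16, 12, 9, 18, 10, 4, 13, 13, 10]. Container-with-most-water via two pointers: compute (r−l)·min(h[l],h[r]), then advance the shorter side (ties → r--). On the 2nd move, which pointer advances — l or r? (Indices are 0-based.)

r

l=0 r=19: min(14,10)*19=190 best=190 *, r--
l=0 r=18: min(14,13)*18=234 best=234 *, r--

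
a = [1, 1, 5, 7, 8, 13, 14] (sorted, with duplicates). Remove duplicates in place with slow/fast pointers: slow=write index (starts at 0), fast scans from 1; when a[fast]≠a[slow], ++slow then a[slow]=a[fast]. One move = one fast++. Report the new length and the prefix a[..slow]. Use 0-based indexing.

slow=0 fast=1: a[fast]=1=a[slow] dup, fast++
slow=0 fast=2: a[fast]=5≠a[slow]=1 write a[1]=5, slow++,fast++
slow=1 fast=3: a[fast]=7≠a[slow]=5 write a[2]=7, slow++,fast++
slow=2 fast=4: a[fast]=8≠a[slow]=7 write a[3]=8, slow++,fast++
slow=3 fast=5: a[fast]=13≠a[slow]=8 write a[4]=13, slow++,fast++
slow=4 fast=6: a[fast]=14≠a[slow]=13 write a[5]=14, slow++,fast++

length 6; prefix = [1, 5, 7, 8, 13, 14]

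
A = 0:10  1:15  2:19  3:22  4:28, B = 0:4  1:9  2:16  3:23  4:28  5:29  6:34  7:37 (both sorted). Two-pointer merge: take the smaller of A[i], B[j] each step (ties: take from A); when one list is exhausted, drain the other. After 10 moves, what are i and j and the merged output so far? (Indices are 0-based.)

[i=0,j=0] A[i]=10>B[j]=4 take 4 → j++
[i=0,j=1] A[i]=10>B[j]=9 take 9 → j++
[i=0,j=2] A[i]=10<=B[j]=16 take 10 → i++
[i=1,j=2] A[i]=15<=B[j]=16 take 15 → i++
[i=2,j=2] A[i]=19>B[j]=16 take 16 → j++
[i=2,j=3] A[i]=19<=B[j]=23 take 19 → i++
[i=3,j=3] A[i]=22<=B[j]=23 take 22 → i++
[i=4,j=3] A[i]=28>B[j]=23 take 23 → j++
[i=4,j=4] A[i]=28<=B[j]=28 take 28 → i++
[i=5,j=4] A done, take B[j]=28 → j++

i=5, j=5, merged so far=[4, 9, 10, 15, 16, 19, 22, 23, 28, 28]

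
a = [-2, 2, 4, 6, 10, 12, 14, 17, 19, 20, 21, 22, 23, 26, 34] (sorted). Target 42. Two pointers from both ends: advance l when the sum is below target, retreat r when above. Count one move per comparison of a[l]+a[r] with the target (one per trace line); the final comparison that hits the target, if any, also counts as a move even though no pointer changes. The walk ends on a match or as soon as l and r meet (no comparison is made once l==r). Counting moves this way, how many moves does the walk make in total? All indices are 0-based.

11 moves

[0,14] -2+34=32 <42 → l++
[1,14] 2+34=36 <42 → l++
[2,14] 4+34=38 <42 → l++
[3,14] 6+34=40 <42 → l++
[4,14] 10+34=44 >42 → r--
[4,13] 10+26=36 <42 → l++
[5,13] 12+26=38 <42 → l++
[6,13] 14+26=40 <42 → l++
[7,13] 17+26=43 >42 → r--
[7,12] 17+23=40 <42 → l++
[8,12] 19+23=42 → found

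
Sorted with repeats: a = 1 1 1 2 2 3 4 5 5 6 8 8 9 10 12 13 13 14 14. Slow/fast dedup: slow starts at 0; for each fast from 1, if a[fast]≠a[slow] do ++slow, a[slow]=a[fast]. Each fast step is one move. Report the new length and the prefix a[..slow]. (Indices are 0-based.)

(s=0,f=1) a[fast]=1=a[slow] dup → fast++
(s=0,f=2) a[fast]=1=a[slow] dup → fast++
(s=0,f=3) a[fast]=2≠a[slow]=1 write a[1]=2 → slow++,fast++
(s=1,f=4) a[fast]=2=a[slow] dup → fast++
(s=1,f=5) a[fast]=3≠a[slow]=2 write a[2]=3 → slow++,fast++
(s=2,f=6) a[fast]=4≠a[slow]=3 write a[3]=4 → slow++,fast++
(s=3,f=7) a[fast]=5≠a[slow]=4 write a[4]=5 → slow++,fast++
(s=4,f=8) a[fast]=5=a[slow] dup → fast++
(s=4,f=9) a[fast]=6≠a[slow]=5 write a[5]=6 → slow++,fast++
(s=5,f=10) a[fast]=8≠a[slow]=6 write a[6]=8 → slow++,fast++
(s=6,f=11) a[fast]=8=a[slow] dup → fast++
(s=6,f=12) a[fast]=9≠a[slow]=8 write a[7]=9 → slow++,fast++
(s=7,f=13) a[fast]=10≠a[slow]=9 write a[8]=10 → slow++,fast++
(s=8,f=14) a[fast]=12≠a[slow]=10 write a[9]=12 → slow++,fast++
(s=9,f=15) a[fast]=13≠a[slow]=12 write a[10]=13 → slow++,fast++
(s=10,f=16) a[fast]=13=a[slow] dup → fast++
(s=10,f=17) a[fast]=14≠a[slow]=13 write a[11]=14 → slow++,fast++
(s=11,f=18) a[fast]=14=a[slow] dup → fast++

length 12; prefix = [1, 2, 3, 4, 5, 6, 8, 9, 10, 12, 13, 14]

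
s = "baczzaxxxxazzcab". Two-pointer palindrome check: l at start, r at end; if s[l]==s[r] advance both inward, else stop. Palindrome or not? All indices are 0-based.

[0,15] 'b'=='b' → l++,r--
[1,14] 'a'=='a' → l++,r--
[2,13] 'c'=='c' → l++,r--
[3,12] 'z'=='z' → l++,r--
[4,11] 'z'=='z' → l++,r--
[5,10] 'a'=='a' → l++,r--
[6,9] 'x'=='x' → l++,r--
[7,8] 'x'=='x' → l++,r--

palindrome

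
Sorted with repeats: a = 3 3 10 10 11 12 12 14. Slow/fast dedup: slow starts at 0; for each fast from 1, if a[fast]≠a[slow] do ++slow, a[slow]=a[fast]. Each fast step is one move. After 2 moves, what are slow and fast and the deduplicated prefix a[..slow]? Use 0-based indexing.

slow=1, fast=3, prefix=[3, 10]

slow=0 fast=1: a[fast]=3=a[slow] dup, fast++
slow=0 fast=2: a[fast]=10≠a[slow]=3 write a[1]=10, slow++,fast++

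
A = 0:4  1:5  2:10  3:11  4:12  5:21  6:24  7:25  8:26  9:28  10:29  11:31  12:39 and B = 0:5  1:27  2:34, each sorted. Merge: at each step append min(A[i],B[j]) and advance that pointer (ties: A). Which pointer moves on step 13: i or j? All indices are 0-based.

i

i=0 j=0: A[i]=4<=B[j]=5 take 4, i++
i=1 j=0: A[i]=5<=B[j]=5 take 5, i++
i=2 j=0: A[i]=10>B[j]=5 take 5, j++
i=2 j=1: A[i]=10<=B[j]=27 take 10, i++
i=3 j=1: A[i]=11<=B[j]=27 take 11, i++
i=4 j=1: A[i]=12<=B[j]=27 take 12, i++
i=5 j=1: A[i]=21<=B[j]=27 take 21, i++
i=6 j=1: A[i]=24<=B[j]=27 take 24, i++
i=7 j=1: A[i]=25<=B[j]=27 take 25, i++
i=8 j=1: A[i]=26<=B[j]=27 take 26, i++
i=9 j=1: A[i]=28>B[j]=27 take 27, j++
i=9 j=2: A[i]=28<=B[j]=34 take 28, i++
i=10 j=2: A[i]=29<=B[j]=34 take 29, i++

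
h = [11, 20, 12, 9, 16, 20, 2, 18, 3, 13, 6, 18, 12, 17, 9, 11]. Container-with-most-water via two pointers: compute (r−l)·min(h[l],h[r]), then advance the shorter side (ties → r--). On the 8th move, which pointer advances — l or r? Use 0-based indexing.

l=0 r=15: min(11,11)*15=165 best=165 *, r--
l=0 r=14: min(11,9)*14=126 best=165, r--
l=0 r=13: min(11,17)*13=143 best=165, l++
l=1 r=13: min(20,17)*12=204 best=204 *, r--
l=1 r=12: min(20,12)*11=132 best=204, r--
l=1 r=11: min(20,18)*10=180 best=204, r--
l=1 r=10: min(20,6)*9=54 best=204, r--
l=1 r=9: min(20,13)*8=104 best=204, r--

r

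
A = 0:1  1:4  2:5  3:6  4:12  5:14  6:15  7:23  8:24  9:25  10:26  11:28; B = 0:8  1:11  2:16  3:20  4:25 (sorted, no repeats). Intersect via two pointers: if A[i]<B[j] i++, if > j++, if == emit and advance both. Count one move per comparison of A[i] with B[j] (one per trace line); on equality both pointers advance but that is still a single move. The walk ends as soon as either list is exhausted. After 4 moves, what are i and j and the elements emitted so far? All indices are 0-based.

i=0 j=0: 1<8, i++
i=1 j=0: 4<8, i++
i=2 j=0: 5<8, i++
i=3 j=0: 6<8, i++

i=4, j=0, emitted=[]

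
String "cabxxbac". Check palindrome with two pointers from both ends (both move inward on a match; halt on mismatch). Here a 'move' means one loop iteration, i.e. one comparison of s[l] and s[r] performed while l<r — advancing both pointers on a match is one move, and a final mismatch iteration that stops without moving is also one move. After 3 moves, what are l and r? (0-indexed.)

l=3, r=4

l=0 r=7: 'c'=='c', l++,r--
l=1 r=6: 'a'=='a', l++,r--
l=2 r=5: 'b'=='b', l++,r--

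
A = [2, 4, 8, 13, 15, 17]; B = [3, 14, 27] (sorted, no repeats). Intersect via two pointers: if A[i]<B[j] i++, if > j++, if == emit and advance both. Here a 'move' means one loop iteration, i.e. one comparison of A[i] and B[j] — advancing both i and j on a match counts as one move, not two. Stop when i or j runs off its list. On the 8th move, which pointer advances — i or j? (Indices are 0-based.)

[i=0,j=0] 2<3 → i++
[i=1,j=0] 4>3 → j++
[i=1,j=1] 4<14 → i++
[i=2,j=1] 8<14 → i++
[i=3,j=1] 13<14 → i++
[i=4,j=1] 15>14 → j++
[i=4,j=2] 15<27 → i++
[i=5,j=2] 17<27 → i++

i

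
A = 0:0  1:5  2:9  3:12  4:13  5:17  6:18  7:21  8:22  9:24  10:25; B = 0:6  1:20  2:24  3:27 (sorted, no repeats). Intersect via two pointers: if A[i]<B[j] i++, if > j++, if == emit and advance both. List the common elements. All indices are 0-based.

[i=0,j=0] 0<6 → i++
[i=1,j=0] 5<6 → i++
[i=2,j=0] 9>6 → j++
[i=2,j=1] 9<20 → i++
[i=3,j=1] 12<20 → i++
[i=4,j=1] 13<20 → i++
[i=5,j=1] 17<20 → i++
[i=6,j=1] 18<20 → i++
[i=7,j=1] 21>20 → j++
[i=7,j=2] 21<24 → i++
[i=8,j=2] 22<24 → i++
[i=9,j=2] 24==24 emit → i++,j++
[i=10,j=3] 25<27 → i++

intersection = [24]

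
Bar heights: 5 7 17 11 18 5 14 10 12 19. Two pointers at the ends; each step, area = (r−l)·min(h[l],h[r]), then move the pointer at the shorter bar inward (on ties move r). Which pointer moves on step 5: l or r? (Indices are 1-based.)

l=1 r=10: min(5,19)*9=45 best=45 *, l++
l=2 r=10: min(7,19)*8=56 best=56 *, l++
l=3 r=10: min(17,19)*7=119 best=119 *, l++
l=4 r=10: min(11,19)*6=66 best=119, l++
l=5 r=10: min(18,19)*5=90 best=119, l++

l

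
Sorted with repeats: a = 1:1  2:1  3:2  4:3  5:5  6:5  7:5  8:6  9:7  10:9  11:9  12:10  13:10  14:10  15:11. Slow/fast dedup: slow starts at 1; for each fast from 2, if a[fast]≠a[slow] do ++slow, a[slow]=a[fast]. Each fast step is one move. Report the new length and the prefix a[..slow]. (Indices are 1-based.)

slow=1 fast=2: a[fast]=1=a[slow] dup, fast++
slow=1 fast=3: a[fast]=2≠a[slow]=1 write a[2]=2, slow++,fast++
slow=2 fast=4: a[fast]=3≠a[slow]=2 write a[3]=3, slow++,fast++
slow=3 fast=5: a[fast]=5≠a[slow]=3 write a[4]=5, slow++,fast++
slow=4 fast=6: a[fast]=5=a[slow] dup, fast++
slow=4 fast=7: a[fast]=5=a[slow] dup, fast++
slow=4 fast=8: a[fast]=6≠a[slow]=5 write a[5]=6, slow++,fast++
slow=5 fast=9: a[fast]=7≠a[slow]=6 write a[6]=7, slow++,fast++
slow=6 fast=10: a[fast]=9≠a[slow]=7 write a[7]=9, slow++,fast++
slow=7 fast=11: a[fast]=9=a[slow] dup, fast++
slow=7 fast=12: a[fast]=10≠a[slow]=9 write a[8]=10, slow++,fast++
slow=8 fast=13: a[fast]=10=a[slow] dup, fast++
slow=8 fast=14: a[fast]=10=a[slow] dup, fast++
slow=8 fast=15: a[fast]=11≠a[slow]=10 write a[9]=11, slow++,fast++

length 9; prefix = [1, 2, 3, 5, 6, 7, 9, 10, 11]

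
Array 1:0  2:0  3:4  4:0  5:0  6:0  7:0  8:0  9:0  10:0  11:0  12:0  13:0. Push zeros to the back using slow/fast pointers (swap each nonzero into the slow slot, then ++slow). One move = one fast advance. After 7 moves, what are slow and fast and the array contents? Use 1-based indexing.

slow=2, fast=8, a=[4, 0, 0, 0, 0, 0, 0, 0, 0, 0, 0, 0, 0]

(s=1,f=1) a[fast]=0 → fast++
(s=1,f=2) a[fast]=0 → fast++
(s=1,f=3) a[fast]=4≠0 swap→a[1]=4 → slow++,fast++
(s=2,f=4) a[fast]=0 → fast++
(s=2,f=5) a[fast]=0 → fast++
(s=2,f=6) a[fast]=0 → fast++
(s=2,f=7) a[fast]=0 → fast++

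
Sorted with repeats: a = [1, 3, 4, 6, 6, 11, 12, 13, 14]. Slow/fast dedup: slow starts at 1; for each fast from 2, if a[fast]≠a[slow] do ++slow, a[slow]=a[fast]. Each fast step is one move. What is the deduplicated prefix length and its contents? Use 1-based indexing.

slow=1 fast=2: a[fast]=3≠a[slow]=1 write a[2]=3, slow++,fast++
slow=2 fast=3: a[fast]=4≠a[slow]=3 write a[3]=4, slow++,fast++
slow=3 fast=4: a[fast]=6≠a[slow]=4 write a[4]=6, slow++,fast++
slow=4 fast=5: a[fast]=6=a[slow] dup, fast++
slow=4 fast=6: a[fast]=11≠a[slow]=6 write a[5]=11, slow++,fast++
slow=5 fast=7: a[fast]=12≠a[slow]=11 write a[6]=12, slow++,fast++
slow=6 fast=8: a[fast]=13≠a[slow]=12 write a[7]=13, slow++,fast++
slow=7 fast=9: a[fast]=14≠a[slow]=13 write a[8]=14, slow++,fast++

length 8; prefix = [1, 3, 4, 6, 11, 12, 13, 14]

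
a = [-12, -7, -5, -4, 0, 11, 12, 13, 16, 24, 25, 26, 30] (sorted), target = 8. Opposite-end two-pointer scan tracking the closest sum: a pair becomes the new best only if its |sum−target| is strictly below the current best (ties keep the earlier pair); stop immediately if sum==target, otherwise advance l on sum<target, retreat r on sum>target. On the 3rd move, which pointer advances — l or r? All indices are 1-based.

[1,13] -12+30=18 d=10 * → r--
[1,12] -12+26=14 d=6 * → r--
[1,11] -12+25=13 d=5 * → r--

r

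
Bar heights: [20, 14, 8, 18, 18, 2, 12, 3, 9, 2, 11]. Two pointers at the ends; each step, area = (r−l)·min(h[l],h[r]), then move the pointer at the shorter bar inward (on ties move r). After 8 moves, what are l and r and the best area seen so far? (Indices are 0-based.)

l=0 r=10: min(20,11)*10=110 best=110 *, r--
l=0 r=9: min(20,2)*9=18 best=110, r--
l=0 r=8: min(20,9)*8=72 best=110, r--
l=0 r=7: min(20,3)*7=21 best=110, r--
l=0 r=6: min(20,12)*6=72 best=110, r--
l=0 r=5: min(20,2)*5=10 best=110, r--
l=0 r=4: min(20,18)*4=72 best=110, r--
l=0 r=3: min(20,18)*3=54 best=110, r--

l=0, r=2, best area=110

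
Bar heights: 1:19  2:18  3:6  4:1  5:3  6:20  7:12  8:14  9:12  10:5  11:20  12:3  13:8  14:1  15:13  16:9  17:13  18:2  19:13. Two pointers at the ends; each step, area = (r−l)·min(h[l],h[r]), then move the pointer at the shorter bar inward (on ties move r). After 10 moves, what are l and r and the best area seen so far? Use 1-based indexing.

l=3, r=11, best area=234

l=1 r=19: min(19,13)*18=234 best=234 *, r--
l=1 r=18: min(19,2)*17=34 best=234, r--
l=1 r=17: min(19,13)*16=208 best=234, r--
l=1 r=16: min(19,9)*15=135 best=234, r--
l=1 r=15: min(19,13)*14=182 best=234, r--
l=1 r=14: min(19,1)*13=13 best=234, r--
l=1 r=13: min(19,8)*12=96 best=234, r--
l=1 r=12: min(19,3)*11=33 best=234, r--
l=1 r=11: min(19,20)*10=190 best=234, l++
l=2 r=11: min(18,20)*9=162 best=234, l++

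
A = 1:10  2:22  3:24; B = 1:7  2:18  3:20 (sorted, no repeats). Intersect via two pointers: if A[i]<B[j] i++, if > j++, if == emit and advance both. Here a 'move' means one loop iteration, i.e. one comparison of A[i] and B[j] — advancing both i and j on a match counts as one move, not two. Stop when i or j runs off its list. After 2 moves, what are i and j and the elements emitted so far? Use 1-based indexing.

i=2, j=2, emitted=[]

[i=1,j=1] 10>7 → j++
[i=1,j=2] 10<18 → i++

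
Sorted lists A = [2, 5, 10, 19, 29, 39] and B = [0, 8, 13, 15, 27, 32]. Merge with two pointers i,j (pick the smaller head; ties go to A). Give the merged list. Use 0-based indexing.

[0, 2, 5, 8, 10, 13, 15, 19, 27, 29, 32, 39]

[i=0,j=0] A[i]=2>B[j]=0 take 0 → j++
[i=0,j=1] A[i]=2<=B[j]=8 take 2 → i++
[i=1,j=1] A[i]=5<=B[j]=8 take 5 → i++
[i=2,j=1] A[i]=10>B[j]=8 take 8 → j++
[i=2,j=2] A[i]=10<=B[j]=13 take 10 → i++
[i=3,j=2] A[i]=19>B[j]=13 take 13 → j++
[i=3,j=3] A[i]=19>B[j]=15 take 15 → j++
[i=3,j=4] A[i]=19<=B[j]=27 take 19 → i++
[i=4,j=4] A[i]=29>B[j]=27 take 27 → j++
[i=4,j=5] A[i]=29<=B[j]=32 take 29 → i++
[i=5,j=5] A[i]=39>B[j]=32 take 32 → j++
[i=5,j=6] B done, take A[i]=39 → i++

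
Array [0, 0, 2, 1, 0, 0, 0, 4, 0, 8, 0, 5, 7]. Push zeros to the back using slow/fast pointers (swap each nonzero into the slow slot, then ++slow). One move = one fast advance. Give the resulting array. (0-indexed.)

(s=0,f=0) a[fast]=0 → fast++
(s=0,f=1) a[fast]=0 → fast++
(s=0,f=2) a[fast]=2≠0 swap→a[0]=2 → slow++,fast++
(s=1,f=3) a[fast]=1≠0 swap→a[1]=1 → slow++,fast++
(s=2,f=4) a[fast]=0 → fast++
(s=2,f=5) a[fast]=0 → fast++
(s=2,f=6) a[fast]=0 → fast++
(s=2,f=7) a[fast]=4≠0 swap→a[2]=4 → slow++,fast++
(s=3,f=8) a[fast]=0 → fast++
(s=3,f=9) a[fast]=8≠0 swap→a[3]=8 → slow++,fast++
(s=4,f=10) a[fast]=0 → fast++
(s=4,f=11) a[fast]=5≠0 swap→a[4]=5 → slow++,fast++
(s=5,f=12) a[fast]=7≠0 swap→a[5]=7 → slow++,fast++

[2, 1, 4, 8, 5, 7, 0, 0, 0, 0, 0, 0, 0]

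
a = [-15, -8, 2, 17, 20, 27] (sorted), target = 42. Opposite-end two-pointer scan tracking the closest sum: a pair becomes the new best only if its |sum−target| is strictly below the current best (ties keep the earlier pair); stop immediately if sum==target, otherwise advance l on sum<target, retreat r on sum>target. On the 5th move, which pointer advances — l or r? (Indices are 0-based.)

l

l=0 r=5: -15+27=12 d=30 *, l++
l=1 r=5: -8+27=19 d=23 *, l++
l=2 r=5: 2+27=29 d=13 *, l++
l=3 r=5: 17+27=44 d=2 *, r--
l=3 r=4: 17+20=37 d=5, l++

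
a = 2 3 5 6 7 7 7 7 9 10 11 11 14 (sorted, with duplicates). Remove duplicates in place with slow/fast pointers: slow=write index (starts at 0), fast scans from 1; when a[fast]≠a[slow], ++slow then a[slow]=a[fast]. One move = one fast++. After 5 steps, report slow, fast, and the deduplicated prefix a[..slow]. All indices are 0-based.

slow=0 fast=1: a[fast]=3≠a[slow]=2 write a[1]=3, slow++,fast++
slow=1 fast=2: a[fast]=5≠a[slow]=3 write a[2]=5, slow++,fast++
slow=2 fast=3: a[fast]=6≠a[slow]=5 write a[3]=6, slow++,fast++
slow=3 fast=4: a[fast]=7≠a[slow]=6 write a[4]=7, slow++,fast++
slow=4 fast=5: a[fast]=7=a[slow] dup, fast++

slow=4, fast=6, prefix=[2, 3, 5, 6, 7]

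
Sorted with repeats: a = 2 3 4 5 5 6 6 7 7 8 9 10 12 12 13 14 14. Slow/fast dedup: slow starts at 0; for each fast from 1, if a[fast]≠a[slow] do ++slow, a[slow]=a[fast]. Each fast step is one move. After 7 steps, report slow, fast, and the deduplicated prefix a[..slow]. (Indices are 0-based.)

slow=5, fast=8, prefix=[2, 3, 4, 5, 6, 7]

(s=0,f=1) a[fast]=3≠a[slow]=2 write a[1]=3 → slow++,fast++
(s=1,f=2) a[fast]=4≠a[slow]=3 write a[2]=4 → slow++,fast++
(s=2,f=3) a[fast]=5≠a[slow]=4 write a[3]=5 → slow++,fast++
(s=3,f=4) a[fast]=5=a[slow] dup → fast++
(s=3,f=5) a[fast]=6≠a[slow]=5 write a[4]=6 → slow++,fast++
(s=4,f=6) a[fast]=6=a[slow] dup → fast++
(s=4,f=7) a[fast]=7≠a[slow]=6 write a[5]=7 → slow++,fast++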